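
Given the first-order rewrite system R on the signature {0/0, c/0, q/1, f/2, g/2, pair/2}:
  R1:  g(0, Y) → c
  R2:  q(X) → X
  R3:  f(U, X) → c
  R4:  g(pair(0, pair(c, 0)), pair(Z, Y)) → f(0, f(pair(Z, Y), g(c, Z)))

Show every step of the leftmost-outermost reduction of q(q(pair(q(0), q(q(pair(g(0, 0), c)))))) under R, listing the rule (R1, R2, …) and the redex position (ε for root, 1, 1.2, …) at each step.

1. q(q(pair(q(0), q(q(pair(g(0, 0), c))))))  →  q(pair(q(0), q(q(pair(g(0, 0), c)))))   [R2 at ε]
2. q(pair(q(0), q(q(pair(g(0, 0), c)))))  →  pair(q(0), q(q(pair(g(0, 0), c))))   [R2 at ε]
3. pair(q(0), q(q(pair(g(0, 0), c))))  →  pair(0, q(q(pair(g(0, 0), c))))   [R2 at 1]
4. pair(0, q(q(pair(g(0, 0), c))))  →  pair(0, q(pair(g(0, 0), c)))   [R2 at 2]
5. pair(0, q(pair(g(0, 0), c)))  →  pair(0, pair(g(0, 0), c))   [R2 at 2]
6. pair(0, pair(g(0, 0), c))  →  pair(0, pair(c, c))   [R1 at 2.1]

pair(0, pair(c, c))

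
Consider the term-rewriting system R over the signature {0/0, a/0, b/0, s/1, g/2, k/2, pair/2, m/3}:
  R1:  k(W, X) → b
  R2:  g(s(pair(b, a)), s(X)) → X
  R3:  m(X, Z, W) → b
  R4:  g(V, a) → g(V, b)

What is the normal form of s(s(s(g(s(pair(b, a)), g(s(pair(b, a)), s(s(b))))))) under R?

1. s(s(s(g(s(pair(b, a)), g(s(pair(b, a)), s(s(b)))))))  →  s(s(s(g(s(pair(b, a)), s(b)))))   [R2 at 1.1.1.2]
2. s(s(s(g(s(pair(b, a)), s(b)))))  →  s(s(s(b)))   [R2 at 1.1.1]

s(s(s(b)))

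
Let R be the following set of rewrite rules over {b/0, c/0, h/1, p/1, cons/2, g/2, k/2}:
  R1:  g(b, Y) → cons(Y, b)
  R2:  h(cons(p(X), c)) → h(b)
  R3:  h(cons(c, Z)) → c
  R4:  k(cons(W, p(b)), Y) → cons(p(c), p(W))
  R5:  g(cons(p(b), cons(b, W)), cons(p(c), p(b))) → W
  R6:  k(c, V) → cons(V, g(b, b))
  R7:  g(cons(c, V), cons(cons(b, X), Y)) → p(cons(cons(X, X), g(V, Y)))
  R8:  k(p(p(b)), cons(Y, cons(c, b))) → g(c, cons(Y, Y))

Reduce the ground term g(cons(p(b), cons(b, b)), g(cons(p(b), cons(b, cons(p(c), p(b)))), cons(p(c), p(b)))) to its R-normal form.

b

1. g(cons(p(b), cons(b, b)), g(cons(p(b), cons(b, cons(p(c), p(b)))), cons(p(c), p(b))))  →  g(cons(p(b), cons(b, b)), cons(p(c), p(b)))   [R5 at 2]
2. g(cons(p(b), cons(b, b)), cons(p(c), p(b)))  →  b   [R5 at ε]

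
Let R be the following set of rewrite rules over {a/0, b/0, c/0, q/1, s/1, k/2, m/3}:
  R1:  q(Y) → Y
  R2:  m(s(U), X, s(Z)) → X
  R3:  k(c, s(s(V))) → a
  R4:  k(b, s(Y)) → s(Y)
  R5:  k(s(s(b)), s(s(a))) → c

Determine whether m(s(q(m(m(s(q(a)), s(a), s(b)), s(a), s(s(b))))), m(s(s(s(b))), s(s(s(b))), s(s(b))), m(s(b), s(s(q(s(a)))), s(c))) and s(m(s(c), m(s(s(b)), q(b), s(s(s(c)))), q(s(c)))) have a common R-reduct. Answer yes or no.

Reduce t₁ = m(s(q(m(m(s(q(a)), s(a), s(b)), s(a), s(s(b))))), m(s(s(s(b))), s(s(s(b))), s(s(b))), m(s(b), s(s(q(s(a)))), s(c))):
1. m(s(q(m(m(s(q(a)), s(a), s(b)), s(a), s(s(b))))), m(s(s(s(b))), s(s(s(b))), s(s(b))), m(s(b), s(s(q(s(a)))), s(c)))  →  m(s(m(m(s(q(a)), s(a), s(b)), s(a), s(s(b)))), m(s(s(s(b))), s(s(s(b))), s(s(b))), m(s(b), s(s(q(s(a)))), s(c)))   [R1 at 1.1]
2. m(s(m(m(s(q(a)), s(a), s(b)), s(a), s(s(b)))), m(s(s(s(b))), s(s(s(b))), s(s(b))), m(s(b), s(s(q(s(a)))), s(c)))  →  m(s(m(s(a), s(a), s(s(b)))), m(s(s(s(b))), s(s(s(b))), s(s(b))), m(s(b), s(s(q(s(a)))), s(c)))   [R2 at 1.1.1]
3. m(s(m(s(a), s(a), s(s(b)))), m(s(s(s(b))), s(s(s(b))), s(s(b))), m(s(b), s(s(q(s(a)))), s(c)))  →  m(s(s(a)), m(s(s(s(b))), s(s(s(b))), s(s(b))), m(s(b), s(s(q(s(a)))), s(c)))   [R2 at 1.1]
4. m(s(s(a)), m(s(s(s(b))), s(s(s(b))), s(s(b))), m(s(b), s(s(q(s(a)))), s(c)))  →  m(s(s(a)), s(s(s(b))), m(s(b), s(s(q(s(a)))), s(c)))   [R2 at 2]
5. m(s(s(a)), s(s(s(b))), m(s(b), s(s(q(s(a)))), s(c)))  →  m(s(s(a)), s(s(s(b))), s(s(q(s(a)))))   [R2 at 3]
6. m(s(s(a)), s(s(s(b))), s(s(q(s(a)))))  →  s(s(s(b)))   [R2 at ε]

Reduce t₂ = s(m(s(c), m(s(s(b)), q(b), s(s(s(c)))), q(s(c)))):
1. s(m(s(c), m(s(s(b)), q(b), s(s(s(c)))), q(s(c))))  →  s(m(s(c), q(b), q(s(c))))   [R2 at 1.2]
2. s(m(s(c), q(b), q(s(c))))  →  s(m(s(c), b, q(s(c))))   [R1 at 1.2]
3. s(m(s(c), b, q(s(c))))  →  s(m(s(c), b, s(c)))   [R1 at 1.3]
4. s(m(s(c), b, s(c)))  →  s(b)   [R2 at 1]

no — NF(t₁) = s(s(s(b))), NF(t₂) = s(b)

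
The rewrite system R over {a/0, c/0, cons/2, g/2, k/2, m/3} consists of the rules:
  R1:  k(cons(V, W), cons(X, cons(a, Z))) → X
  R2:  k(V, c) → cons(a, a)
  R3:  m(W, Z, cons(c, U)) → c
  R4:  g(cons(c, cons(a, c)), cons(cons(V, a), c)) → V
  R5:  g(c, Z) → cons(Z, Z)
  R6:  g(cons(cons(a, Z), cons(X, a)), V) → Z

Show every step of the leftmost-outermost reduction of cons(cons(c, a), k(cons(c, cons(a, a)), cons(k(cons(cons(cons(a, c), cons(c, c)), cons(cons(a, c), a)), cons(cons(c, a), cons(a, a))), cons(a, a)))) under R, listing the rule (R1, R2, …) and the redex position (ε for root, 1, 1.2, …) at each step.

cons(cons(c, a), cons(c, a))

1. cons(cons(c, a), k(cons(c, cons(a, a)), cons(k(cons(cons(cons(a, c), cons(c, c)), cons(cons(a, c), a)), cons(cons(c, a), cons(a, a))), cons(a, a))))  →  cons(cons(c, a), k(cons(cons(cons(a, c), cons(c, c)), cons(cons(a, c), a)), cons(cons(c, a), cons(a, a))))   [R1 at 2]
2. cons(cons(c, a), k(cons(cons(cons(a, c), cons(c, c)), cons(cons(a, c), a)), cons(cons(c, a), cons(a, a))))  →  cons(cons(c, a), cons(c, a))   [R1 at 2]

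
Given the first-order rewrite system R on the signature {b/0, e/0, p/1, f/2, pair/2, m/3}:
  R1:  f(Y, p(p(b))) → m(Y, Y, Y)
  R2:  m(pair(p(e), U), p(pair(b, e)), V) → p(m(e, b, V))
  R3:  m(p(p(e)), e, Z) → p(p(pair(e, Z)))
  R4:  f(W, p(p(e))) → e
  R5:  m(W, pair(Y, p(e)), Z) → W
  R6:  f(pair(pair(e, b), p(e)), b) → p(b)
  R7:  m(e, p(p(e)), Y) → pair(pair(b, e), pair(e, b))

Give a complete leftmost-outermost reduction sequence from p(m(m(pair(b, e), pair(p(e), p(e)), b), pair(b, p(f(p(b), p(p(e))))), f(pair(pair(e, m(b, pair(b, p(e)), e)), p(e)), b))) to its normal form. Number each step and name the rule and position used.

p(pair(b, e))

1. p(m(m(pair(b, e), pair(p(e), p(e)), b), pair(b, p(f(p(b), p(p(e))))), f(pair(pair(e, m(b, pair(b, p(e)), e)), p(e)), b)))  →  p(m(pair(b, e), pair(b, p(f(p(b), p(p(e))))), f(pair(pair(e, m(b, pair(b, p(e)), e)), p(e)), b)))   [R5 at 1.1]
2. p(m(pair(b, e), pair(b, p(f(p(b), p(p(e))))), f(pair(pair(e, m(b, pair(b, p(e)), e)), p(e)), b)))  →  p(m(pair(b, e), pair(b, p(e)), f(pair(pair(e, m(b, pair(b, p(e)), e)), p(e)), b)))   [R4 at 1.2.2.1]
3. p(m(pair(b, e), pair(b, p(e)), f(pair(pair(e, m(b, pair(b, p(e)), e)), p(e)), b)))  →  p(pair(b, e))   [R5 at 1]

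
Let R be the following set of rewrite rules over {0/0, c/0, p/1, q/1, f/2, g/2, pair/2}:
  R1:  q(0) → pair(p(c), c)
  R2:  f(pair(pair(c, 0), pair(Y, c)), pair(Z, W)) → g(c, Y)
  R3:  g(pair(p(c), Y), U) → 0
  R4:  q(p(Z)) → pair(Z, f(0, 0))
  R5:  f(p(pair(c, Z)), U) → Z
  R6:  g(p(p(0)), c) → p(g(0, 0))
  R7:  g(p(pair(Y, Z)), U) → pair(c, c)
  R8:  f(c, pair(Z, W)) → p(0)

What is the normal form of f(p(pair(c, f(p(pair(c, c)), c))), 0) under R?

c

1. f(p(pair(c, f(p(pair(c, c)), c))), 0)  →  f(p(pair(c, c)), c)   [R5 at ε]
2. f(p(pair(c, c)), c)  →  c   [R5 at ε]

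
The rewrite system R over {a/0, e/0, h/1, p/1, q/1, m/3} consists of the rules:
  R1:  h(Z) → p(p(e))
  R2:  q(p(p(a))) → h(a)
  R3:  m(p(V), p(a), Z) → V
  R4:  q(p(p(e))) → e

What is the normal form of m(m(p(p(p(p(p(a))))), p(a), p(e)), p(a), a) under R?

p(p(p(a)))

1. m(m(p(p(p(p(p(a))))), p(a), p(e)), p(a), a)  →  m(p(p(p(p(a)))), p(a), a)   [R3 at 1]
2. m(p(p(p(p(a)))), p(a), a)  →  p(p(p(a)))   [R3 at ε]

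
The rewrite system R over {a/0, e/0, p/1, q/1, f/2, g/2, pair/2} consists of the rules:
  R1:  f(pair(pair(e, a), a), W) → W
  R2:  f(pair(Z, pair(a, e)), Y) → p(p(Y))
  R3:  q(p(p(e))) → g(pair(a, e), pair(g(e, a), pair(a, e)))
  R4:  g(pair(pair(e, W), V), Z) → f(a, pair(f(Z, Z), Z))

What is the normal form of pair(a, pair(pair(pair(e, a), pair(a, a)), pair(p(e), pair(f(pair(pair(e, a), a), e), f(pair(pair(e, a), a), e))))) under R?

pair(a, pair(pair(pair(e, a), pair(a, a)), pair(p(e), pair(e, e))))

1. pair(a, pair(pair(pair(e, a), pair(a, a)), pair(p(e), pair(f(pair(pair(e, a), a), e), f(pair(pair(e, a), a), e)))))  →  pair(a, pair(pair(pair(e, a), pair(a, a)), pair(p(e), pair(e, f(pair(pair(e, a), a), e)))))   [R1 at 2.2.2.1]
2. pair(a, pair(pair(pair(e, a), pair(a, a)), pair(p(e), pair(e, f(pair(pair(e, a), a), e)))))  →  pair(a, pair(pair(pair(e, a), pair(a, a)), pair(p(e), pair(e, e))))   [R1 at 2.2.2.2]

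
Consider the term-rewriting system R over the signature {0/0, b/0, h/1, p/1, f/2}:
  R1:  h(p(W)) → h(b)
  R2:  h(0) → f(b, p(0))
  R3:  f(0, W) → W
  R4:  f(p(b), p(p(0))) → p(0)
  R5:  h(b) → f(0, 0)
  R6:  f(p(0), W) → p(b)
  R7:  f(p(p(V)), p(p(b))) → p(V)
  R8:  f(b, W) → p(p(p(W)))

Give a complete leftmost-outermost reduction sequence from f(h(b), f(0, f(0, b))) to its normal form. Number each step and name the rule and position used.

1. f(h(b), f(0, f(0, b)))  →  f(f(0, 0), f(0, f(0, b)))   [R5 at 1]
2. f(f(0, 0), f(0, f(0, b)))  →  f(0, f(0, f(0, b)))   [R3 at 1]
3. f(0, f(0, f(0, b)))  →  f(0, f(0, b))   [R3 at ε]
4. f(0, f(0, b))  →  f(0, b)   [R3 at ε]
5. f(0, b)  →  b   [R3 at ε]

b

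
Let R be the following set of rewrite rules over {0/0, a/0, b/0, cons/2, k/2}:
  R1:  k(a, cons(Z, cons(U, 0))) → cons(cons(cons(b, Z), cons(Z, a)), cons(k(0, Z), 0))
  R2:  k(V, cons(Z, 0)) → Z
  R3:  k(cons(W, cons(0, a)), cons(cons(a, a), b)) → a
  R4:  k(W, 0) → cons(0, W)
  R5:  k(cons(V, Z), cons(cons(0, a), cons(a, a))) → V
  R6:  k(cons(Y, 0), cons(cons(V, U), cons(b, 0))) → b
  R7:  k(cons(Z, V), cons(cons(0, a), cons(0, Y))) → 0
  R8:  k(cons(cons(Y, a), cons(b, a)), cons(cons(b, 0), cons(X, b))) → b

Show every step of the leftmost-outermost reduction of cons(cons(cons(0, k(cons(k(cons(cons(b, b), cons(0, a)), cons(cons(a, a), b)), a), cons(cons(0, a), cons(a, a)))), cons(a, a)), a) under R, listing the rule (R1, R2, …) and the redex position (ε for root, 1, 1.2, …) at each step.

1. cons(cons(cons(0, k(cons(k(cons(cons(b, b), cons(0, a)), cons(cons(a, a), b)), a), cons(cons(0, a), cons(a, a)))), cons(a, a)), a)  →  cons(cons(cons(0, k(cons(cons(b, b), cons(0, a)), cons(cons(a, a), b))), cons(a, a)), a)   [R5 at 1.1.2]
2. cons(cons(cons(0, k(cons(cons(b, b), cons(0, a)), cons(cons(a, a), b))), cons(a, a)), a)  →  cons(cons(cons(0, a), cons(a, a)), a)   [R3 at 1.1.2]

cons(cons(cons(0, a), cons(a, a)), a)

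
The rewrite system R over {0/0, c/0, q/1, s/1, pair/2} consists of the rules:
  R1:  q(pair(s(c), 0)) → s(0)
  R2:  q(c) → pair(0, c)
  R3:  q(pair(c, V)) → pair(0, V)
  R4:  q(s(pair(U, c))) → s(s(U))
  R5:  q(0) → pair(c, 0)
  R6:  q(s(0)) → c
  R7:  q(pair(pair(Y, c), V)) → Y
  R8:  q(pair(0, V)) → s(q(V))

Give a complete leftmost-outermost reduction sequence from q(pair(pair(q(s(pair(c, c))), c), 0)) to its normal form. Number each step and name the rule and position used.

1. q(pair(pair(q(s(pair(c, c))), c), 0))  →  q(s(pair(c, c)))   [R7 at ε]
2. q(s(pair(c, c)))  →  s(s(c))   [R4 at ε]

s(s(c))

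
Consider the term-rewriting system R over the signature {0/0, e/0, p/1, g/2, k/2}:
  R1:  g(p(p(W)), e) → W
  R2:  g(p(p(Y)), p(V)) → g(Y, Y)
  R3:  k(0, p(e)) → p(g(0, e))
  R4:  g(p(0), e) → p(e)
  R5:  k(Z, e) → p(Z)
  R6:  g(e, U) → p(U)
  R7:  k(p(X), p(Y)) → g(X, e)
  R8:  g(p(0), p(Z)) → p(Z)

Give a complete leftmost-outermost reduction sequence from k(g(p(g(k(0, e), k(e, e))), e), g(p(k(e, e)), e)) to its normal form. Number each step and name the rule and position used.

p(e)

1. k(g(p(g(k(0, e), k(e, e))), e), g(p(k(e, e)), e))  →  k(g(p(g(p(0), k(e, e))), e), g(p(k(e, e)), e))   [R5 at 1.1.1.1]
2. k(g(p(g(p(0), k(e, e))), e), g(p(k(e, e)), e))  →  k(g(p(g(p(0), p(e))), e), g(p(k(e, e)), e))   [R5 at 1.1.1.2]
3. k(g(p(g(p(0), p(e))), e), g(p(k(e, e)), e))  →  k(g(p(p(e)), e), g(p(k(e, e)), e))   [R8 at 1.1.1]
4. k(g(p(p(e)), e), g(p(k(e, e)), e))  →  k(e, g(p(k(e, e)), e))   [R1 at 1]
5. k(e, g(p(k(e, e)), e))  →  k(e, g(p(p(e)), e))   [R5 at 2.1.1]
6. k(e, g(p(p(e)), e))  →  k(e, e)   [R1 at 2]
7. k(e, e)  →  p(e)   [R5 at ε]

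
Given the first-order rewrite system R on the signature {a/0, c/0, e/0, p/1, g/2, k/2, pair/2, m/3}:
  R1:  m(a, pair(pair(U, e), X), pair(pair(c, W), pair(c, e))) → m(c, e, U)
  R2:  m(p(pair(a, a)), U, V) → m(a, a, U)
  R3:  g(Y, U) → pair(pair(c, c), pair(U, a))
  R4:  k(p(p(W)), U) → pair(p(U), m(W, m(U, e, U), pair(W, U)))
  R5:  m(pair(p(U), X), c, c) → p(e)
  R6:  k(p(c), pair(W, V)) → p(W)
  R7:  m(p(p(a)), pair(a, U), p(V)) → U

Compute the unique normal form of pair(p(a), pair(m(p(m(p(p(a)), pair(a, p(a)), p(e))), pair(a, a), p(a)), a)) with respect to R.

pair(p(a), pair(a, a))

1. pair(p(a), pair(m(p(m(p(p(a)), pair(a, p(a)), p(e))), pair(a, a), p(a)), a))  →  pair(p(a), pair(m(p(p(a)), pair(a, a), p(a)), a))   [R7 at 2.1.1.1]
2. pair(p(a), pair(m(p(p(a)), pair(a, a), p(a)), a))  →  pair(p(a), pair(a, a))   [R7 at 2.1]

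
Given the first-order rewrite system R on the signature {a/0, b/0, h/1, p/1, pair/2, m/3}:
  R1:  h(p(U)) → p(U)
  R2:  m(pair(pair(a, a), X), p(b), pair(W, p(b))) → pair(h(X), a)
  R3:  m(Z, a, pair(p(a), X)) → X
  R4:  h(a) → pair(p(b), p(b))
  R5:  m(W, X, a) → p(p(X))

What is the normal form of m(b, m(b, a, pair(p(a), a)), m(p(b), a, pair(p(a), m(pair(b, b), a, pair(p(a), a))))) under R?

1. m(b, m(b, a, pair(p(a), a)), m(p(b), a, pair(p(a), m(pair(b, b), a, pair(p(a), a)))))  →  m(b, a, m(p(b), a, pair(p(a), m(pair(b, b), a, pair(p(a), a)))))   [R3 at 2]
2. m(b, a, m(p(b), a, pair(p(a), m(pair(b, b), a, pair(p(a), a)))))  →  m(b, a, m(pair(b, b), a, pair(p(a), a)))   [R3 at 3]
3. m(b, a, m(pair(b, b), a, pair(p(a), a)))  →  m(b, a, a)   [R3 at 3]
4. m(b, a, a)  →  p(p(a))   [R5 at ε]

p(p(a))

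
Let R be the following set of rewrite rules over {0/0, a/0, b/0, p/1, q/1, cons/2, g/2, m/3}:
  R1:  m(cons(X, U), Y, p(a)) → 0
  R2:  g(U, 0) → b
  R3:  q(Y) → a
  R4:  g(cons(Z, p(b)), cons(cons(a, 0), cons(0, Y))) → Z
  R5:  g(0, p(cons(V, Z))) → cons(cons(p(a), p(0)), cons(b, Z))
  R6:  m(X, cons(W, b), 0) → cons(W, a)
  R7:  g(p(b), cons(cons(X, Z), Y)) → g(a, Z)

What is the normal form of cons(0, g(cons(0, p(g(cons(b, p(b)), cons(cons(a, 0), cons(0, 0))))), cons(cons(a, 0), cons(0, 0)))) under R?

1. cons(0, g(cons(0, p(g(cons(b, p(b)), cons(cons(a, 0), cons(0, 0))))), cons(cons(a, 0), cons(0, 0))))  →  cons(0, g(cons(0, p(b)), cons(cons(a, 0), cons(0, 0))))   [R4 at 2.1.2.1]
2. cons(0, g(cons(0, p(b)), cons(cons(a, 0), cons(0, 0))))  →  cons(0, 0)   [R4 at 2]

cons(0, 0)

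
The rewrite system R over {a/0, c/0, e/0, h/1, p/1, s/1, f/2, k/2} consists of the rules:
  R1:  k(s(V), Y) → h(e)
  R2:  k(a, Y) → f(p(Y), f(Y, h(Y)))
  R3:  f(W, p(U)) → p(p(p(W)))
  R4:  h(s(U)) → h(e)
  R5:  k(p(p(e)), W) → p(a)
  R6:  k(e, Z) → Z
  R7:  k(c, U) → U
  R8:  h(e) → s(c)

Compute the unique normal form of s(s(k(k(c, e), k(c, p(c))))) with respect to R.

1. s(s(k(k(c, e), k(c, p(c)))))  →  s(s(k(e, k(c, p(c)))))   [R7 at 1.1.1]
2. s(s(k(e, k(c, p(c)))))  →  s(s(k(c, p(c))))   [R6 at 1.1]
3. s(s(k(c, p(c))))  →  s(s(p(c)))   [R7 at 1.1]

s(s(p(c)))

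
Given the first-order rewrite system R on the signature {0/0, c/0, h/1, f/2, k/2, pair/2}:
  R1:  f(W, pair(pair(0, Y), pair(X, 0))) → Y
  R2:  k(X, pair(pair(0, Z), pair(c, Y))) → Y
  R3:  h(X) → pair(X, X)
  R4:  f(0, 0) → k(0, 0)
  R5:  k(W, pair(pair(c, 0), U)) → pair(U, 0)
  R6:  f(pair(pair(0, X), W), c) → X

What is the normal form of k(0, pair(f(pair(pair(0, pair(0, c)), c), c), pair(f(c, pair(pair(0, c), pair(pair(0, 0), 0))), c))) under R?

c

1. k(0, pair(f(pair(pair(0, pair(0, c)), c), c), pair(f(c, pair(pair(0, c), pair(pair(0, 0), 0))), c)))  →  k(0, pair(pair(0, c), pair(f(c, pair(pair(0, c), pair(pair(0, 0), 0))), c)))   [R6 at 2.1]
2. k(0, pair(pair(0, c), pair(f(c, pair(pair(0, c), pair(pair(0, 0), 0))), c)))  →  k(0, pair(pair(0, c), pair(c, c)))   [R1 at 2.2.1]
3. k(0, pair(pair(0, c), pair(c, c)))  →  c   [R2 at ε]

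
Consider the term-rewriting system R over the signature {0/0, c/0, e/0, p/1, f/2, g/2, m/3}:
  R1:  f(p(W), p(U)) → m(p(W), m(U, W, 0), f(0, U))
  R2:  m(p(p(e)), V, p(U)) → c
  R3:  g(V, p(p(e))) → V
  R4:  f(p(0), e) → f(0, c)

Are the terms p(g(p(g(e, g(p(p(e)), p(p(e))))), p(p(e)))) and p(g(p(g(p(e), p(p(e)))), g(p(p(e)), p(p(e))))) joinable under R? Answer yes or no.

no — NF(t₁) = p(p(e)), NF(t₂) = p(p(p(e)))

Reduce t₁ = p(g(p(g(e, g(p(p(e)), p(p(e))))), p(p(e)))):
1. p(g(p(g(e, g(p(p(e)), p(p(e))))), p(p(e))))  →  p(p(g(e, g(p(p(e)), p(p(e))))))   [R3 at 1]
2. p(p(g(e, g(p(p(e)), p(p(e))))))  →  p(p(g(e, p(p(e)))))   [R3 at 1.1.2]
3. p(p(g(e, p(p(e)))))  →  p(p(e))   [R3 at 1.1]

Reduce t₂ = p(g(p(g(p(e), p(p(e)))), g(p(p(e)), p(p(e))))):
1. p(g(p(g(p(e), p(p(e)))), g(p(p(e)), p(p(e)))))  →  p(g(p(p(e)), g(p(p(e)), p(p(e)))))   [R3 at 1.1.1]
2. p(g(p(p(e)), g(p(p(e)), p(p(e)))))  →  p(g(p(p(e)), p(p(e))))   [R3 at 1.2]
3. p(g(p(p(e)), p(p(e))))  →  p(p(p(e)))   [R3 at 1]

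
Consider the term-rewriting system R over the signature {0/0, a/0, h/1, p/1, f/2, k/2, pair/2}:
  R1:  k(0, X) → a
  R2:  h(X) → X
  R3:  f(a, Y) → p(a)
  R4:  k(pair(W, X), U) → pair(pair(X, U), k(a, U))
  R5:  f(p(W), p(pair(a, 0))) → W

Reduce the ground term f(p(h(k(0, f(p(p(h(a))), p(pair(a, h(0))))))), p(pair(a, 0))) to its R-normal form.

a

1. f(p(h(k(0, f(p(p(h(a))), p(pair(a, h(0))))))), p(pair(a, 0)))  →  h(k(0, f(p(p(h(a))), p(pair(a, h(0))))))   [R5 at ε]
2. h(k(0, f(p(p(h(a))), p(pair(a, h(0))))))  →  k(0, f(p(p(h(a))), p(pair(a, h(0)))))   [R2 at ε]
3. k(0, f(p(p(h(a))), p(pair(a, h(0)))))  →  a   [R1 at ε]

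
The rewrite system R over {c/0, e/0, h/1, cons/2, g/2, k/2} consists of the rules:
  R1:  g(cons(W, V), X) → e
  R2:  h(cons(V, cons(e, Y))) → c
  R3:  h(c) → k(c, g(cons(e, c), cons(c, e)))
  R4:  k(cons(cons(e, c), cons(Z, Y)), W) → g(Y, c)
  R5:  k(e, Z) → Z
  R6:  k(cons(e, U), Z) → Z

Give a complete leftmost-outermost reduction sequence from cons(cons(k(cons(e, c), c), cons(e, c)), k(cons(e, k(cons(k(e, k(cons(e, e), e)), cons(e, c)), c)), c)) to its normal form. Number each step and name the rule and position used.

1. cons(cons(k(cons(e, c), c), cons(e, c)), k(cons(e, k(cons(k(e, k(cons(e, e), e)), cons(e, c)), c)), c))  →  cons(cons(c, cons(e, c)), k(cons(e, k(cons(k(e, k(cons(e, e), e)), cons(e, c)), c)), c))   [R6 at 1.1]
2. cons(cons(c, cons(e, c)), k(cons(e, k(cons(k(e, k(cons(e, e), e)), cons(e, c)), c)), c))  →  cons(cons(c, cons(e, c)), c)   [R6 at 2]

cons(cons(c, cons(e, c)), c)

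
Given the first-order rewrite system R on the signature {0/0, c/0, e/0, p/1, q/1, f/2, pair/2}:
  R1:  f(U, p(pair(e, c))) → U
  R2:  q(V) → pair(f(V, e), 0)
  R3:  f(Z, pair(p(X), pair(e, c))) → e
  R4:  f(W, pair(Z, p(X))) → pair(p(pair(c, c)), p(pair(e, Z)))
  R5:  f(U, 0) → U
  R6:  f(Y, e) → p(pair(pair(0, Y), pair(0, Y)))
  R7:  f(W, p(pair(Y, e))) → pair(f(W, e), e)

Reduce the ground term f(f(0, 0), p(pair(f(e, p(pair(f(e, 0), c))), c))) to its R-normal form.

1. f(f(0, 0), p(pair(f(e, p(pair(f(e, 0), c))), c)))  →  f(0, p(pair(f(e, p(pair(f(e, 0), c))), c)))   [R5 at 1]
2. f(0, p(pair(f(e, p(pair(f(e, 0), c))), c)))  →  f(0, p(pair(f(e, p(pair(e, c))), c)))   [R5 at 2.1.1.2.1.1]
3. f(0, p(pair(f(e, p(pair(e, c))), c)))  →  f(0, p(pair(e, c)))   [R1 at 2.1.1]
4. f(0, p(pair(e, c)))  →  0   [R1 at ε]

0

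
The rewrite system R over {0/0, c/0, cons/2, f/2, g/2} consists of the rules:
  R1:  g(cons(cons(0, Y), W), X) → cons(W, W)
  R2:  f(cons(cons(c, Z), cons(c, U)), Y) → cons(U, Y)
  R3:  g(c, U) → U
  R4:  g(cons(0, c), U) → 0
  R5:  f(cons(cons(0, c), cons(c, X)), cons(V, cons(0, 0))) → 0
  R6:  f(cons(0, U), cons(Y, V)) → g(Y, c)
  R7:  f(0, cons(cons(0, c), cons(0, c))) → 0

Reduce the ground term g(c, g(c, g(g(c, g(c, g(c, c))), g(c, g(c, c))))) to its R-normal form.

c

1. g(c, g(c, g(g(c, g(c, g(c, c))), g(c, g(c, c)))))  →  g(c, g(g(c, g(c, g(c, c))), g(c, g(c, c))))   [R3 at ε]
2. g(c, g(g(c, g(c, g(c, c))), g(c, g(c, c))))  →  g(g(c, g(c, g(c, c))), g(c, g(c, c)))   [R3 at ε]
3. g(g(c, g(c, g(c, c))), g(c, g(c, c)))  →  g(g(c, g(c, c)), g(c, g(c, c)))   [R3 at 1]
4. g(g(c, g(c, c)), g(c, g(c, c)))  →  g(g(c, c), g(c, g(c, c)))   [R3 at 1]
5. g(g(c, c), g(c, g(c, c)))  →  g(c, g(c, g(c, c)))   [R3 at 1]
6. g(c, g(c, g(c, c)))  →  g(c, g(c, c))   [R3 at ε]
7. g(c, g(c, c))  →  g(c, c)   [R3 at ε]
8. g(c, c)  →  c   [R3 at ε]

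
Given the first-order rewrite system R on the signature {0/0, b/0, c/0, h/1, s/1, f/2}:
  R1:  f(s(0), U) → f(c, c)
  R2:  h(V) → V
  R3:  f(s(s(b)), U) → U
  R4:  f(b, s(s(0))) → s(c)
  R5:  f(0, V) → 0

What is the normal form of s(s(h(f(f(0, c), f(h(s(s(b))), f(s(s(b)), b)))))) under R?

1. s(s(h(f(f(0, c), f(h(s(s(b))), f(s(s(b)), b))))))  →  s(s(f(f(0, c), f(h(s(s(b))), f(s(s(b)), b)))))   [R2 at 1.1]
2. s(s(f(f(0, c), f(h(s(s(b))), f(s(s(b)), b)))))  →  s(s(f(0, f(h(s(s(b))), f(s(s(b)), b)))))   [R5 at 1.1.1]
3. s(s(f(0, f(h(s(s(b))), f(s(s(b)), b)))))  →  s(s(0))   [R5 at 1.1]

s(s(0))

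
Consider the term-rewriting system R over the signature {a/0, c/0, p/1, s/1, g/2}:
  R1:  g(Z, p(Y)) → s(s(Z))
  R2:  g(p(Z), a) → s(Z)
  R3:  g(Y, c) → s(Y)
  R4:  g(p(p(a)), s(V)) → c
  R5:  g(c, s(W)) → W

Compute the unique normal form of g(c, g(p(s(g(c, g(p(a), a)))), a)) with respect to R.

1. g(c, g(p(s(g(c, g(p(a), a)))), a))  →  g(c, s(s(g(c, g(p(a), a)))))   [R2 at 2]
2. g(c, s(s(g(c, g(p(a), a)))))  →  s(g(c, g(p(a), a)))   [R5 at ε]
3. s(g(c, g(p(a), a)))  →  s(g(c, s(a)))   [R2 at 1.2]
4. s(g(c, s(a)))  →  s(a)   [R5 at 1]

s(a)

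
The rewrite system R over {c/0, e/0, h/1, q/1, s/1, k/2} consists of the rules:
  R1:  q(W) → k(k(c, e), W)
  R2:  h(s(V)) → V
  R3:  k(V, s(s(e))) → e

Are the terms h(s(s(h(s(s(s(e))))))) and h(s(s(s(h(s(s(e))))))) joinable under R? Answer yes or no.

yes — NF(t₁) = s(s(s(e))), NF(t₂) = s(s(s(e)))

Reduce t₁ = h(s(s(h(s(s(s(e))))))):
1. h(s(s(h(s(s(s(e)))))))  →  s(h(s(s(s(e)))))   [R2 at ε]
2. s(h(s(s(s(e)))))  →  s(s(s(e)))   [R2 at 1]

Reduce t₂ = h(s(s(s(h(s(s(e))))))):
1. h(s(s(s(h(s(s(e)))))))  →  s(s(h(s(s(e)))))   [R2 at ε]
2. s(s(h(s(s(e)))))  →  s(s(s(e)))   [R2 at 1.1]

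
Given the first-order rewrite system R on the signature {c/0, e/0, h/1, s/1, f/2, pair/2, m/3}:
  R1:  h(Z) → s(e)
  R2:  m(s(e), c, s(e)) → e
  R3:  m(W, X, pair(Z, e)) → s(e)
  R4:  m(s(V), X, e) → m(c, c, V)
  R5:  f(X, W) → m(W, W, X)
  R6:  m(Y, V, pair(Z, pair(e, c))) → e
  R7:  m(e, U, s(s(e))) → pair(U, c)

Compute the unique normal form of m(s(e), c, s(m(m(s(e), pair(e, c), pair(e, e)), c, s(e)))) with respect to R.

1. m(s(e), c, s(m(m(s(e), pair(e, c), pair(e, e)), c, s(e))))  →  m(s(e), c, s(m(s(e), c, s(e))))   [R3 at 3.1.1]
2. m(s(e), c, s(m(s(e), c, s(e))))  →  m(s(e), c, s(e))   [R2 at 3.1]
3. m(s(e), c, s(e))  →  e   [R2 at ε]

e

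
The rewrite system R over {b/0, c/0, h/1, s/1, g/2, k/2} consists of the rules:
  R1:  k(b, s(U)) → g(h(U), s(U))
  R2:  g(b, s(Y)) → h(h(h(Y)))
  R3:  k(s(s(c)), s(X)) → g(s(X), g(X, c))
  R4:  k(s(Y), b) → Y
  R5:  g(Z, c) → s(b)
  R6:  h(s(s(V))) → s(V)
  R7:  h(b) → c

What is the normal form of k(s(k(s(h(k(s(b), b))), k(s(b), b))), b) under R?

c

1. k(s(k(s(h(k(s(b), b))), k(s(b), b))), b)  →  k(s(h(k(s(b), b))), k(s(b), b))   [R4 at ε]
2. k(s(h(k(s(b), b))), k(s(b), b))  →  k(s(h(b)), k(s(b), b))   [R4 at 1.1.1]
3. k(s(h(b)), k(s(b), b))  →  k(s(c), k(s(b), b))   [R7 at 1.1]
4. k(s(c), k(s(b), b))  →  k(s(c), b)   [R4 at 2]
5. k(s(c), b)  →  c   [R4 at ε]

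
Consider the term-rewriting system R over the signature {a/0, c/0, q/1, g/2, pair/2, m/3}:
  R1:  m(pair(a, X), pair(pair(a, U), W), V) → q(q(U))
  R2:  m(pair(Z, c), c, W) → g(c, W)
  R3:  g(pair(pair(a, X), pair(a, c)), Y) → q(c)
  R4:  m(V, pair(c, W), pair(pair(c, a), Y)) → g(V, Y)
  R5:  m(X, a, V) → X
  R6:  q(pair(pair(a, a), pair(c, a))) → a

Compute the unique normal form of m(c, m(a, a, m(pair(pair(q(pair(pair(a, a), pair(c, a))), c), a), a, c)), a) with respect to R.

1. m(c, m(a, a, m(pair(pair(q(pair(pair(a, a), pair(c, a))), c), a), a, c)), a)  →  m(c, a, a)   [R5 at 2]
2. m(c, a, a)  →  c   [R5 at ε]

c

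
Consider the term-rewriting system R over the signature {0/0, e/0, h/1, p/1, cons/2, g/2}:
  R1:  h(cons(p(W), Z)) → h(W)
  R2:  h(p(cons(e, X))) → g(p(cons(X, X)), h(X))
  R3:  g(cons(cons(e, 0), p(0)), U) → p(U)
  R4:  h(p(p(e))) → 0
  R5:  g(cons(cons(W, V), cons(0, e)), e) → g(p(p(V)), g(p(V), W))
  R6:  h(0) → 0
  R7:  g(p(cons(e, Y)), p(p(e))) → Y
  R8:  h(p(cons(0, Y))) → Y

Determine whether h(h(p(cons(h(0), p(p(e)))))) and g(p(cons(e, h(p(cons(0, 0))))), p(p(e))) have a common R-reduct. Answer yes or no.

yes — NF(t₁) = 0, NF(t₂) = 0

Reduce t₁ = h(h(p(cons(h(0), p(p(e)))))):
1. h(h(p(cons(h(0), p(p(e))))))  →  h(h(p(cons(0, p(p(e))))))   [R6 at 1.1.1.1]
2. h(h(p(cons(0, p(p(e))))))  →  h(p(p(e)))   [R8 at 1]
3. h(p(p(e)))  →  0   [R4 at ε]

Reduce t₂ = g(p(cons(e, h(p(cons(0, 0))))), p(p(e))):
1. g(p(cons(e, h(p(cons(0, 0))))), p(p(e)))  →  h(p(cons(0, 0)))   [R7 at ε]
2. h(p(cons(0, 0)))  →  0   [R8 at ε]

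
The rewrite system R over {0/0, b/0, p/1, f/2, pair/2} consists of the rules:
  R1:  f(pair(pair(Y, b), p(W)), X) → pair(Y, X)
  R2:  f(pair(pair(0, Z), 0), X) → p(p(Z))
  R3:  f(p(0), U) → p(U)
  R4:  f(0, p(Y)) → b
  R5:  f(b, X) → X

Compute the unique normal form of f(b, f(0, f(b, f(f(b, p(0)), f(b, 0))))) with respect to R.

1. f(b, f(0, f(b, f(f(b, p(0)), f(b, 0)))))  →  f(0, f(b, f(f(b, p(0)), f(b, 0))))   [R5 at ε]
2. f(0, f(b, f(f(b, p(0)), f(b, 0))))  →  f(0, f(f(b, p(0)), f(b, 0)))   [R5 at 2]
3. f(0, f(f(b, p(0)), f(b, 0)))  →  f(0, f(p(0), f(b, 0)))   [R5 at 2.1]
4. f(0, f(p(0), f(b, 0)))  →  f(0, p(f(b, 0)))   [R3 at 2]
5. f(0, p(f(b, 0)))  →  b   [R4 at ε]

b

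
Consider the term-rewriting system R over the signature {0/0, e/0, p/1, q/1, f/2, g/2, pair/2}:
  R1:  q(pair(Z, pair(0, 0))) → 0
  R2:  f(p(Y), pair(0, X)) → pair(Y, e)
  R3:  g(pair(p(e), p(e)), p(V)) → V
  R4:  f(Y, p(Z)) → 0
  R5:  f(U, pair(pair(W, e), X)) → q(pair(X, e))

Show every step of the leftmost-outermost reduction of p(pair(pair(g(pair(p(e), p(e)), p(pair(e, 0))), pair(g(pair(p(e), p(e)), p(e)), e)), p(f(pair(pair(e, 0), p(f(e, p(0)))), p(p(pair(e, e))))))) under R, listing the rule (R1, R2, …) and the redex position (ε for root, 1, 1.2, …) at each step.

p(pair(pair(pair(e, 0), pair(e, e)), p(0)))

1. p(pair(pair(g(pair(p(e), p(e)), p(pair(e, 0))), pair(g(pair(p(e), p(e)), p(e)), e)), p(f(pair(pair(e, 0), p(f(e, p(0)))), p(p(pair(e, e)))))))  →  p(pair(pair(pair(e, 0), pair(g(pair(p(e), p(e)), p(e)), e)), p(f(pair(pair(e, 0), p(f(e, p(0)))), p(p(pair(e, e)))))))   [R3 at 1.1.1]
2. p(pair(pair(pair(e, 0), pair(g(pair(p(e), p(e)), p(e)), e)), p(f(pair(pair(e, 0), p(f(e, p(0)))), p(p(pair(e, e)))))))  →  p(pair(pair(pair(e, 0), pair(e, e)), p(f(pair(pair(e, 0), p(f(e, p(0)))), p(p(pair(e, e)))))))   [R3 at 1.1.2.1]
3. p(pair(pair(pair(e, 0), pair(e, e)), p(f(pair(pair(e, 0), p(f(e, p(0)))), p(p(pair(e, e)))))))  →  p(pair(pair(pair(e, 0), pair(e, e)), p(0)))   [R4 at 1.2.1]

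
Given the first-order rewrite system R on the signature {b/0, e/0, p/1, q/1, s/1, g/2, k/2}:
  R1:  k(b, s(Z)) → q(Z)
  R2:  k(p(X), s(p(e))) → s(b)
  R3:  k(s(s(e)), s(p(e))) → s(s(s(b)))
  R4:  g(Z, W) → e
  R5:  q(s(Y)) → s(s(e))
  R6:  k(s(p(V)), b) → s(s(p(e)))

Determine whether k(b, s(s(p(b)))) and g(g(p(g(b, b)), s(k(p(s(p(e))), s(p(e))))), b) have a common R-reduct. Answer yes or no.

no — NF(t₁) = s(s(e)), NF(t₂) = e

Reduce t₁ = k(b, s(s(p(b)))):
1. k(b, s(s(p(b))))  →  q(s(p(b)))   [R1 at ε]
2. q(s(p(b)))  →  s(s(e))   [R5 at ε]

Reduce t₂ = g(g(p(g(b, b)), s(k(p(s(p(e))), s(p(e))))), b):
1. g(g(p(g(b, b)), s(k(p(s(p(e))), s(p(e))))), b)  →  e   [R4 at ε]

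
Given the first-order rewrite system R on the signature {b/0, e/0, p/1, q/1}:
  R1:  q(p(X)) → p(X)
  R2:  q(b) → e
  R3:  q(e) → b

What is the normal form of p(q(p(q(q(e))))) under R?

1. p(q(p(q(q(e)))))  →  p(p(q(q(e))))   [R1 at 1]
2. p(p(q(q(e))))  →  p(p(q(b)))   [R3 at 1.1.1]
3. p(p(q(b)))  →  p(p(e))   [R2 at 1.1]

p(p(e))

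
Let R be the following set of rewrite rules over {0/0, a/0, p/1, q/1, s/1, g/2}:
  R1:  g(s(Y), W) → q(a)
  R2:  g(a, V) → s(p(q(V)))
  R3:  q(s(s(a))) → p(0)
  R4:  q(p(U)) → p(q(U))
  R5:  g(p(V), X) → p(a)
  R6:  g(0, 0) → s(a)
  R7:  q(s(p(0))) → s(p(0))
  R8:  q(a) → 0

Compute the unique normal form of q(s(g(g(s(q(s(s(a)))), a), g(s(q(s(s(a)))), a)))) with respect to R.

p(0)

1. q(s(g(g(s(q(s(s(a)))), a), g(s(q(s(s(a)))), a))))  →  q(s(g(q(a), g(s(q(s(s(a)))), a))))   [R1 at 1.1.1]
2. q(s(g(q(a), g(s(q(s(s(a)))), a))))  →  q(s(g(0, g(s(q(s(s(a)))), a))))   [R8 at 1.1.1]
3. q(s(g(0, g(s(q(s(s(a)))), a))))  →  q(s(g(0, q(a))))   [R1 at 1.1.2]
4. q(s(g(0, q(a))))  →  q(s(g(0, 0)))   [R8 at 1.1.2]
5. q(s(g(0, 0)))  →  q(s(s(a)))   [R6 at 1.1]
6. q(s(s(a)))  →  p(0)   [R3 at ε]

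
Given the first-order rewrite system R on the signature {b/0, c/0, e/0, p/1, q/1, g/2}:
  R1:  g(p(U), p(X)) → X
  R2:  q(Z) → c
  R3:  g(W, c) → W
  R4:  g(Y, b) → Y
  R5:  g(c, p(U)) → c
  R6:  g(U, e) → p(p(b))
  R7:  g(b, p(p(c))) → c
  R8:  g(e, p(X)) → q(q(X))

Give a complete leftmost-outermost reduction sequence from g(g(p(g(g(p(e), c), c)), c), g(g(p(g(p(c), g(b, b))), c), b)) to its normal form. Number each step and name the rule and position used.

p(c)

1. g(g(p(g(g(p(e), c), c)), c), g(g(p(g(p(c), g(b, b))), c), b))  →  g(p(g(g(p(e), c), c)), g(g(p(g(p(c), g(b, b))), c), b))   [R3 at 1]
2. g(p(g(g(p(e), c), c)), g(g(p(g(p(c), g(b, b))), c), b))  →  g(p(g(p(e), c)), g(g(p(g(p(c), g(b, b))), c), b))   [R3 at 1.1]
3. g(p(g(p(e), c)), g(g(p(g(p(c), g(b, b))), c), b))  →  g(p(p(e)), g(g(p(g(p(c), g(b, b))), c), b))   [R3 at 1.1]
4. g(p(p(e)), g(g(p(g(p(c), g(b, b))), c), b))  →  g(p(p(e)), g(p(g(p(c), g(b, b))), c))   [R4 at 2]
5. g(p(p(e)), g(p(g(p(c), g(b, b))), c))  →  g(p(p(e)), p(g(p(c), g(b, b))))   [R3 at 2]
6. g(p(p(e)), p(g(p(c), g(b, b))))  →  g(p(c), g(b, b))   [R1 at ε]
7. g(p(c), g(b, b))  →  g(p(c), b)   [R4 at 2]
8. g(p(c), b)  →  p(c)   [R4 at ε]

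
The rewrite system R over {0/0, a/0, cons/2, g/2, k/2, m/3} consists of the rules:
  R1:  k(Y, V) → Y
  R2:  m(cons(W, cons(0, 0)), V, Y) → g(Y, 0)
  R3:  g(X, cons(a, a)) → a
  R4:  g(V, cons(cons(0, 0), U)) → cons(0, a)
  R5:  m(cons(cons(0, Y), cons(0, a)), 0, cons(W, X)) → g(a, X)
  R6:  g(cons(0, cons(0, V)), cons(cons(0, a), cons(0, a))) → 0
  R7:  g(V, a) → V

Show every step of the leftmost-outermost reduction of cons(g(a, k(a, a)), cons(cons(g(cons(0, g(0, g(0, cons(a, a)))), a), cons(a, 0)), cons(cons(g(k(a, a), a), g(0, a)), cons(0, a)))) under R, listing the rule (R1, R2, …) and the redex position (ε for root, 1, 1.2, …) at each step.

1. cons(g(a, k(a, a)), cons(cons(g(cons(0, g(0, g(0, cons(a, a)))), a), cons(a, 0)), cons(cons(g(k(a, a), a), g(0, a)), cons(0, a))))  →  cons(g(a, a), cons(cons(g(cons(0, g(0, g(0, cons(a, a)))), a), cons(a, 0)), cons(cons(g(k(a, a), a), g(0, a)), cons(0, a))))   [R1 at 1.2]
2. cons(g(a, a), cons(cons(g(cons(0, g(0, g(0, cons(a, a)))), a), cons(a, 0)), cons(cons(g(k(a, a), a), g(0, a)), cons(0, a))))  →  cons(a, cons(cons(g(cons(0, g(0, g(0, cons(a, a)))), a), cons(a, 0)), cons(cons(g(k(a, a), a), g(0, a)), cons(0, a))))   [R7 at 1]
3. cons(a, cons(cons(g(cons(0, g(0, g(0, cons(a, a)))), a), cons(a, 0)), cons(cons(g(k(a, a), a), g(0, a)), cons(0, a))))  →  cons(a, cons(cons(cons(0, g(0, g(0, cons(a, a)))), cons(a, 0)), cons(cons(g(k(a, a), a), g(0, a)), cons(0, a))))   [R7 at 2.1.1]
4. cons(a, cons(cons(cons(0, g(0, g(0, cons(a, a)))), cons(a, 0)), cons(cons(g(k(a, a), a), g(0, a)), cons(0, a))))  →  cons(a, cons(cons(cons(0, g(0, a)), cons(a, 0)), cons(cons(g(k(a, a), a), g(0, a)), cons(0, a))))   [R3 at 2.1.1.2.2]
5. cons(a, cons(cons(cons(0, g(0, a)), cons(a, 0)), cons(cons(g(k(a, a), a), g(0, a)), cons(0, a))))  →  cons(a, cons(cons(cons(0, 0), cons(a, 0)), cons(cons(g(k(a, a), a), g(0, a)), cons(0, a))))   [R7 at 2.1.1.2]
6. cons(a, cons(cons(cons(0, 0), cons(a, 0)), cons(cons(g(k(a, a), a), g(0, a)), cons(0, a))))  →  cons(a, cons(cons(cons(0, 0), cons(a, 0)), cons(cons(k(a, a), g(0, a)), cons(0, a))))   [R7 at 2.2.1.1]
7. cons(a, cons(cons(cons(0, 0), cons(a, 0)), cons(cons(k(a, a), g(0, a)), cons(0, a))))  →  cons(a, cons(cons(cons(0, 0), cons(a, 0)), cons(cons(a, g(0, a)), cons(0, a))))   [R1 at 2.2.1.1]
8. cons(a, cons(cons(cons(0, 0), cons(a, 0)), cons(cons(a, g(0, a)), cons(0, a))))  →  cons(a, cons(cons(cons(0, 0), cons(a, 0)), cons(cons(a, 0), cons(0, a))))   [R7 at 2.2.1.2]

cons(a, cons(cons(cons(0, 0), cons(a, 0)), cons(cons(a, 0), cons(0, a))))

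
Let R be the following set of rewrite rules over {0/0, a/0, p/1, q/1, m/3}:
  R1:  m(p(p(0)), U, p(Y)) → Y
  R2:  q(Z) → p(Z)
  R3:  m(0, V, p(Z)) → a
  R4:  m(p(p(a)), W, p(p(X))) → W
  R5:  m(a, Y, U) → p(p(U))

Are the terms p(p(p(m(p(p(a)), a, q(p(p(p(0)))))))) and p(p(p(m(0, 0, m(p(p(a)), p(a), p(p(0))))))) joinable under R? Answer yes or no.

yes — NF(t₁) = p(p(p(a))), NF(t₂) = p(p(p(a)))

Reduce t₁ = p(p(p(m(p(p(a)), a, q(p(p(p(0)))))))):
1. p(p(p(m(p(p(a)), a, q(p(p(p(0))))))))  →  p(p(p(m(p(p(a)), a, p(p(p(p(0))))))))   [R2 at 1.1.1.3]
2. p(p(p(m(p(p(a)), a, p(p(p(p(0))))))))  →  p(p(p(a)))   [R4 at 1.1.1]

Reduce t₂ = p(p(p(m(0, 0, m(p(p(a)), p(a), p(p(0))))))):
1. p(p(p(m(0, 0, m(p(p(a)), p(a), p(p(0)))))))  →  p(p(p(m(0, 0, p(a)))))   [R4 at 1.1.1.3]
2. p(p(p(m(0, 0, p(a)))))  →  p(p(p(a)))   [R3 at 1.1.1]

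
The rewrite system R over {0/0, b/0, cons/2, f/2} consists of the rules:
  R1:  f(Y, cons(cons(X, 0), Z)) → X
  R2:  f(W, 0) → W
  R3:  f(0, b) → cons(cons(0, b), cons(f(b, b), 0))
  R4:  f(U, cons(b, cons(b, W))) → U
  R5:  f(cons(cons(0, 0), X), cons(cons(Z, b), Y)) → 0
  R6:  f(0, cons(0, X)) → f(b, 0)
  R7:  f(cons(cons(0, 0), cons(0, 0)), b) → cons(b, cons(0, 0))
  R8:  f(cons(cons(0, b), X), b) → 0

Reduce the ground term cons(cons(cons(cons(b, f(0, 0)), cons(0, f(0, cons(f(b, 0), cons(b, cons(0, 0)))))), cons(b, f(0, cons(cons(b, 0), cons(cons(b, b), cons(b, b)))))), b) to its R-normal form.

1. cons(cons(cons(cons(b, f(0, 0)), cons(0, f(0, cons(f(b, 0), cons(b, cons(0, 0)))))), cons(b, f(0, cons(cons(b, 0), cons(cons(b, b), cons(b, b)))))), b)  →  cons(cons(cons(cons(b, 0), cons(0, f(0, cons(f(b, 0), cons(b, cons(0, 0)))))), cons(b, f(0, cons(cons(b, 0), cons(cons(b, b), cons(b, b)))))), b)   [R2 at 1.1.1.2]
2. cons(cons(cons(cons(b, 0), cons(0, f(0, cons(f(b, 0), cons(b, cons(0, 0)))))), cons(b, f(0, cons(cons(b, 0), cons(cons(b, b), cons(b, b)))))), b)  →  cons(cons(cons(cons(b, 0), cons(0, f(0, cons(b, cons(b, cons(0, 0)))))), cons(b, f(0, cons(cons(b, 0), cons(cons(b, b), cons(b, b)))))), b)   [R2 at 1.1.2.2.2.1]
3. cons(cons(cons(cons(b, 0), cons(0, f(0, cons(b, cons(b, cons(0, 0)))))), cons(b, f(0, cons(cons(b, 0), cons(cons(b, b), cons(b, b)))))), b)  →  cons(cons(cons(cons(b, 0), cons(0, 0)), cons(b, f(0, cons(cons(b, 0), cons(cons(b, b), cons(b, b)))))), b)   [R4 at 1.1.2.2]
4. cons(cons(cons(cons(b, 0), cons(0, 0)), cons(b, f(0, cons(cons(b, 0), cons(cons(b, b), cons(b, b)))))), b)  →  cons(cons(cons(cons(b, 0), cons(0, 0)), cons(b, b)), b)   [R1 at 1.2.2]

cons(cons(cons(cons(b, 0), cons(0, 0)), cons(b, b)), b)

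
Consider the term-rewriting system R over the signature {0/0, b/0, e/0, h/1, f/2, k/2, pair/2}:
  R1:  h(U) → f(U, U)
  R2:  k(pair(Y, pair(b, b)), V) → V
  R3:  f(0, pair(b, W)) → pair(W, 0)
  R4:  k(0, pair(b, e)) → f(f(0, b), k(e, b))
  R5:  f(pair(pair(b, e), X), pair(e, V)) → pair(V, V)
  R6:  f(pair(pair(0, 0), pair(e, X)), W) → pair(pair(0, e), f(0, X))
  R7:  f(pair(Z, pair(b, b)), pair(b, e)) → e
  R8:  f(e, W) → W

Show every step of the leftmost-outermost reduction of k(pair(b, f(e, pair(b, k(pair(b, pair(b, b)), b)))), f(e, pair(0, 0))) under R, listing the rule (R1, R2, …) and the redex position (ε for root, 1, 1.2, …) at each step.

pair(0, 0)

1. k(pair(b, f(e, pair(b, k(pair(b, pair(b, b)), b)))), f(e, pair(0, 0)))  →  k(pair(b, pair(b, k(pair(b, pair(b, b)), b))), f(e, pair(0, 0)))   [R8 at 1.2]
2. k(pair(b, pair(b, k(pair(b, pair(b, b)), b))), f(e, pair(0, 0)))  →  k(pair(b, pair(b, b)), f(e, pair(0, 0)))   [R2 at 1.2.2]
3. k(pair(b, pair(b, b)), f(e, pair(0, 0)))  →  f(e, pair(0, 0))   [R2 at ε]
4. f(e, pair(0, 0))  →  pair(0, 0)   [R8 at ε]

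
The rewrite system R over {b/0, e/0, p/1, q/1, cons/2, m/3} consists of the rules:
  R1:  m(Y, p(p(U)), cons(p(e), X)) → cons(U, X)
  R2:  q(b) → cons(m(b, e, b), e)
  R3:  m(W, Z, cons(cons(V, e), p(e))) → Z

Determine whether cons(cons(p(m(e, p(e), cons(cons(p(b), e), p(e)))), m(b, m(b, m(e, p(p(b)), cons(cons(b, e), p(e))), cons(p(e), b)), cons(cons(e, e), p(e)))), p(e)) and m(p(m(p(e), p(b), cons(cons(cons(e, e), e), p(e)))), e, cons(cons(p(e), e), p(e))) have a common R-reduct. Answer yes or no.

Reduce t₁ = cons(cons(p(m(e, p(e), cons(cons(p(b), e), p(e)))), m(b, m(b, m(e, p(p(b)), cons(cons(b, e), p(e))), cons(p(e), b)), cons(cons(e, e), p(e)))), p(e)):
1. cons(cons(p(m(e, p(e), cons(cons(p(b), e), p(e)))), m(b, m(b, m(e, p(p(b)), cons(cons(b, e), p(e))), cons(p(e), b)), cons(cons(e, e), p(e)))), p(e))  →  cons(cons(p(p(e)), m(b, m(b, m(e, p(p(b)), cons(cons(b, e), p(e))), cons(p(e), b)), cons(cons(e, e), p(e)))), p(e))   [R3 at 1.1.1]
2. cons(cons(p(p(e)), m(b, m(b, m(e, p(p(b)), cons(cons(b, e), p(e))), cons(p(e), b)), cons(cons(e, e), p(e)))), p(e))  →  cons(cons(p(p(e)), m(b, m(e, p(p(b)), cons(cons(b, e), p(e))), cons(p(e), b))), p(e))   [R3 at 1.2]
3. cons(cons(p(p(e)), m(b, m(e, p(p(b)), cons(cons(b, e), p(e))), cons(p(e), b))), p(e))  →  cons(cons(p(p(e)), m(b, p(p(b)), cons(p(e), b))), p(e))   [R3 at 1.2.2]
4. cons(cons(p(p(e)), m(b, p(p(b)), cons(p(e), b))), p(e))  →  cons(cons(p(p(e)), cons(b, b)), p(e))   [R1 at 1.2]

Reduce t₂ = m(p(m(p(e), p(b), cons(cons(cons(e, e), e), p(e)))), e, cons(cons(p(e), e), p(e))):
1. m(p(m(p(e), p(b), cons(cons(cons(e, e), e), p(e)))), e, cons(cons(p(e), e), p(e)))  →  e   [R3 at ε]

no — NF(t₁) = cons(cons(p(p(e)), cons(b, b)), p(e)), NF(t₂) = e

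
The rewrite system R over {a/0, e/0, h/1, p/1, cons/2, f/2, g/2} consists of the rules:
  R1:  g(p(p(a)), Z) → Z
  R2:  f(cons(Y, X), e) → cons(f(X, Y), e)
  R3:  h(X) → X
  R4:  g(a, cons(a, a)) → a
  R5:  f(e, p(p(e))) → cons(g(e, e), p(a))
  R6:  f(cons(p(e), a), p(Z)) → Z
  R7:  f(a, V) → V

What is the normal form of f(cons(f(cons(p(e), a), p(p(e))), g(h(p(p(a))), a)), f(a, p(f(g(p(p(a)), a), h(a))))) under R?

1. f(cons(f(cons(p(e), a), p(p(e))), g(h(p(p(a))), a)), f(a, p(f(g(p(p(a)), a), h(a)))))  →  f(cons(p(e), g(h(p(p(a))), a)), f(a, p(f(g(p(p(a)), a), h(a)))))   [R6 at 1.1]
2. f(cons(p(e), g(h(p(p(a))), a)), f(a, p(f(g(p(p(a)), a), h(a)))))  →  f(cons(p(e), g(p(p(a)), a)), f(a, p(f(g(p(p(a)), a), h(a)))))   [R3 at 1.2.1]
3. f(cons(p(e), g(p(p(a)), a)), f(a, p(f(g(p(p(a)), a), h(a)))))  →  f(cons(p(e), a), f(a, p(f(g(p(p(a)), a), h(a)))))   [R1 at 1.2]
4. f(cons(p(e), a), f(a, p(f(g(p(p(a)), a), h(a)))))  →  f(cons(p(e), a), p(f(g(p(p(a)), a), h(a))))   [R7 at 2]
5. f(cons(p(e), a), p(f(g(p(p(a)), a), h(a))))  →  f(g(p(p(a)), a), h(a))   [R6 at ε]
6. f(g(p(p(a)), a), h(a))  →  f(a, h(a))   [R1 at 1]
7. f(a, h(a))  →  h(a)   [R7 at ε]
8. h(a)  →  a   [R3 at ε]

a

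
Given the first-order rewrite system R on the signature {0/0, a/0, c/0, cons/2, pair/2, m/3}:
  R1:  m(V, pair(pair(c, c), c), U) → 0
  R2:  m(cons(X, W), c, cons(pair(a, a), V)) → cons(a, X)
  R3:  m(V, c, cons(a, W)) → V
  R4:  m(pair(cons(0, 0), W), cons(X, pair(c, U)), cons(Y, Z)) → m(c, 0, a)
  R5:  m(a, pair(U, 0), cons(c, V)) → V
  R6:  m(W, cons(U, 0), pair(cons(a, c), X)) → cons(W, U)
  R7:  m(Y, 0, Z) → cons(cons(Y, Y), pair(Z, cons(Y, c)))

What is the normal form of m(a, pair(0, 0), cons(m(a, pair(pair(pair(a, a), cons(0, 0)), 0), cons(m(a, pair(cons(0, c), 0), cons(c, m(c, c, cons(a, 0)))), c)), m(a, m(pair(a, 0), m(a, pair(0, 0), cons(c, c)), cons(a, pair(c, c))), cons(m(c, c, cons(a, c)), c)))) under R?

1. m(a, pair(0, 0), cons(m(a, pair(pair(pair(a, a), cons(0, 0)), 0), cons(m(a, pair(cons(0, c), 0), cons(c, m(c, c, cons(a, 0)))), c)), m(a, m(pair(a, 0), m(a, pair(0, 0), cons(c, c)), cons(a, pair(c, c))), cons(m(c, c, cons(a, c)), c))))  →  m(a, pair(0, 0), cons(m(a, pair(pair(pair(a, a), cons(0, 0)), 0), cons(m(c, c, cons(a, 0)), c)), m(a, m(pair(a, 0), m(a, pair(0, 0), cons(c, c)), cons(a, pair(c, c))), cons(m(c, c, cons(a, c)), c))))   [R5 at 3.1.3.1]
2. m(a, pair(0, 0), cons(m(a, pair(pair(pair(a, a), cons(0, 0)), 0), cons(m(c, c, cons(a, 0)), c)), m(a, m(pair(a, 0), m(a, pair(0, 0), cons(c, c)), cons(a, pair(c, c))), cons(m(c, c, cons(a, c)), c))))  →  m(a, pair(0, 0), cons(m(a, pair(pair(pair(a, a), cons(0, 0)), 0), cons(c, c)), m(a, m(pair(a, 0), m(a, pair(0, 0), cons(c, c)), cons(a, pair(c, c))), cons(m(c, c, cons(a, c)), c))))   [R3 at 3.1.3.1]
3. m(a, pair(0, 0), cons(m(a, pair(pair(pair(a, a), cons(0, 0)), 0), cons(c, c)), m(a, m(pair(a, 0), m(a, pair(0, 0), cons(c, c)), cons(a, pair(c, c))), cons(m(c, c, cons(a, c)), c))))  →  m(a, pair(0, 0), cons(c, m(a, m(pair(a, 0), m(a, pair(0, 0), cons(c, c)), cons(a, pair(c, c))), cons(m(c, c, cons(a, c)), c))))   [R5 at 3.1]
4. m(a, pair(0, 0), cons(c, m(a, m(pair(a, 0), m(a, pair(0, 0), cons(c, c)), cons(a, pair(c, c))), cons(m(c, c, cons(a, c)), c))))  →  m(a, m(pair(a, 0), m(a, pair(0, 0), cons(c, c)), cons(a, pair(c, c))), cons(m(c, c, cons(a, c)), c))   [R5 at ε]
5. m(a, m(pair(a, 0), m(a, pair(0, 0), cons(c, c)), cons(a, pair(c, c))), cons(m(c, c, cons(a, c)), c))  →  m(a, m(pair(a, 0), c, cons(a, pair(c, c))), cons(m(c, c, cons(a, c)), c))   [R5 at 2.2]
6. m(a, m(pair(a, 0), c, cons(a, pair(c, c))), cons(m(c, c, cons(a, c)), c))  →  m(a, pair(a, 0), cons(m(c, c, cons(a, c)), c))   [R3 at 2]
7. m(a, pair(a, 0), cons(m(c, c, cons(a, c)), c))  →  m(a, pair(a, 0), cons(c, c))   [R3 at 3.1]
8. m(a, pair(a, 0), cons(c, c))  →  c   [R5 at ε]

c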